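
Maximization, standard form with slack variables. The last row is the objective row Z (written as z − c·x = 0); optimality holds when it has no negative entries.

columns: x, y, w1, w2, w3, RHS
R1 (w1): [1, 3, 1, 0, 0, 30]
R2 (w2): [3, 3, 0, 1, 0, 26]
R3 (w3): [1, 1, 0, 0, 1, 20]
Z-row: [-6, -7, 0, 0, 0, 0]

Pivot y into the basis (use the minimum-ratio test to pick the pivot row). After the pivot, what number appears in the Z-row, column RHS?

Ratio test on column y — row 1: 30/3 = 10; row 2: 26/3 = 26/3; row 3: 20/1 = 20. Minimum is 26/3 at row 2 (w2 leaves); pivot element 3.
Divide row 2 by 3; eliminate column y from the other rows.
Z-row update in column RHS: 0 − (-7)·(26/3) = 182/3.

182/3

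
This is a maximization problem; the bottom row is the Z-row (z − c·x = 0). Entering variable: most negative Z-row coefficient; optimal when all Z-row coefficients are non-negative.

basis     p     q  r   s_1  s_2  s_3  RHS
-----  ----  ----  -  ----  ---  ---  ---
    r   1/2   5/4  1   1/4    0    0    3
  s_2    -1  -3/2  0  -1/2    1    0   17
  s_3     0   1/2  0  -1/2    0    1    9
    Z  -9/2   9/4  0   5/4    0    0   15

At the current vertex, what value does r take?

r is basic (row 1); its value is the RHS of that row, 3.

3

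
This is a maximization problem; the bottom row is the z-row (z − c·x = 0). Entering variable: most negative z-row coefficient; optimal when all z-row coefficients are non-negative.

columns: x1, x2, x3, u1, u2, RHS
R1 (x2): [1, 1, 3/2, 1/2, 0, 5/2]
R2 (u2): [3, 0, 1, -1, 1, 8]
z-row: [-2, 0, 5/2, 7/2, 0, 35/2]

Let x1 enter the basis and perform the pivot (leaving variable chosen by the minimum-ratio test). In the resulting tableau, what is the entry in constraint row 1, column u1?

1/2

Ratio test on column x1 — row 1: (5/2)/1 = 5/2; row 2: 8/3 = 8/3. Minimum is 5/2 at row 1 (x2 leaves); pivot element 1.
Divide row 1 by 1; eliminate column x1 from the other rows.
In the new row 1, the u1 entry is the old entry divided by the pivot: (1/2)/1 = 1/2.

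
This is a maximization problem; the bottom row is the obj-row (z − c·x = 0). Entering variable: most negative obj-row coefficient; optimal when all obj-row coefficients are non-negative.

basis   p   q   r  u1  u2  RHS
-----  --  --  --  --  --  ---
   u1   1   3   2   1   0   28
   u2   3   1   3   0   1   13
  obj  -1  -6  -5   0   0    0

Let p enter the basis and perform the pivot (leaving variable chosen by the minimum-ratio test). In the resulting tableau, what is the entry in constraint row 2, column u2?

1/3

Ratio test on column p — row 1: 28/1 = 28; row 2: 13/3 = 13/3. Minimum is 13/3 at row 2 (u2 leaves); pivot element 3.
Divide row 2 by 3; eliminate column p from the other rows.
In the new row 2, the u2 entry is the old entry divided by the pivot: 1/3 = 1/3.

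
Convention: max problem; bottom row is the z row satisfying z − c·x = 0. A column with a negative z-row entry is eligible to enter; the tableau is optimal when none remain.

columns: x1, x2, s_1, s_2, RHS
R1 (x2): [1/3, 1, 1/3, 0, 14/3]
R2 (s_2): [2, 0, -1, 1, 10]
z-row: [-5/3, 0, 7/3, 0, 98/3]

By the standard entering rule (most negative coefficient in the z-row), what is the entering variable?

x1

Negative z-row entries: x1: -5/3.
The most negative is -5/3 in column x1, so x1 enters.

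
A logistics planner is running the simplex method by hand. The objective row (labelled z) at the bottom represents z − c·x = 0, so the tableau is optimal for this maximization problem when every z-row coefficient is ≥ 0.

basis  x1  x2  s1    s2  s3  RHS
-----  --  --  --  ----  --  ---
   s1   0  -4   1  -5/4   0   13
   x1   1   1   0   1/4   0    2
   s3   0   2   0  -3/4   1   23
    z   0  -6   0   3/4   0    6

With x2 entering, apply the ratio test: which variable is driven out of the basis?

x1

Column x2 entries and ratios — s1: -4 ≤ 0, skip; x1: 2/1 = 2; s3: 23/2 = 23/2.
Smallest ratio is 2 in the row of x1, so x1 leaves.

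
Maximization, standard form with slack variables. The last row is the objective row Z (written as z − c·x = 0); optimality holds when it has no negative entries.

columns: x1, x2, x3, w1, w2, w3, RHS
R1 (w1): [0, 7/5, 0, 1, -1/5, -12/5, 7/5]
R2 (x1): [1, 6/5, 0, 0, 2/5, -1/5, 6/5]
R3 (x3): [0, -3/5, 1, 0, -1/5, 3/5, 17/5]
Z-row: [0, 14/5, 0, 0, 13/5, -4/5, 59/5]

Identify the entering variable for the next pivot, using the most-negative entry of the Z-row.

Negative Z-row entries: w3: -4/5.
The most negative is -4/5 in column w3, so w3 enters.

w3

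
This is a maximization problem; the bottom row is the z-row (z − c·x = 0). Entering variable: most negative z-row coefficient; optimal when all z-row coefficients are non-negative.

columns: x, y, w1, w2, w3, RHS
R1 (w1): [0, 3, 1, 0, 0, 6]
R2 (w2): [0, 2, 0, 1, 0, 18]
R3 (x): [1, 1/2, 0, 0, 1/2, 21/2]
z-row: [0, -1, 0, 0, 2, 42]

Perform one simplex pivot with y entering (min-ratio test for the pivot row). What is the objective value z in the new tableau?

Ratio test on column y — row 1: 6/3 = 2; row 2: 18/2 = 9; row 3: (21/2)/(1/2) = 21. Minimum is 2 at row 1 (w1 leaves); pivot element 3.
Pivot on row 1; the z-row RHS becomes 42 − (-1)·2 = 44.

44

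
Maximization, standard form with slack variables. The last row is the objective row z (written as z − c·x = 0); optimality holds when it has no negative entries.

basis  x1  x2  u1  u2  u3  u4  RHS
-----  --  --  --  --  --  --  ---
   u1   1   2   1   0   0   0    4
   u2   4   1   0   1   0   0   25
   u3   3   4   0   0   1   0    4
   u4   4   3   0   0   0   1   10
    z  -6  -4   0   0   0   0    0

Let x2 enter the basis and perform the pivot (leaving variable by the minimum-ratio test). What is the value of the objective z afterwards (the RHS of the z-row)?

Ratio test on column x2 — row 1: 4/2 = 2; row 2: 25/1 = 25; row 3: 4/4 = 1; row 4: 10/3 = 10/3. Minimum is 1 at row 3 (u3 leaves); pivot element 4.
Pivot on row 3; the z-row RHS becomes 0 − (-4)·1 = 4.

4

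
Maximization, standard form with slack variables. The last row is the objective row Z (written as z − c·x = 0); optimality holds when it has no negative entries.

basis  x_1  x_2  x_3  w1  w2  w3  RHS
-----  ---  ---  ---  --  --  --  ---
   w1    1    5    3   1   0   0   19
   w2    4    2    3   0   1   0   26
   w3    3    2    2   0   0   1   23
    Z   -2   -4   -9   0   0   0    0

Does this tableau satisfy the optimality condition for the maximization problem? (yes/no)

no

The Z-row has a negative entry -9 in column x_3, so it is not optimal.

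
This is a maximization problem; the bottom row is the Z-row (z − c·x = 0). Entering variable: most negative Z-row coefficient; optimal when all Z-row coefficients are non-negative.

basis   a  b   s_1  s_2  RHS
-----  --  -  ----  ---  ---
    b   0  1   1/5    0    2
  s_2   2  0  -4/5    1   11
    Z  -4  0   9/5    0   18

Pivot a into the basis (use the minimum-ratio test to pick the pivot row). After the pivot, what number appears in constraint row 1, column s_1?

1/5

Ratio test on column a — row 1: entry 0 ≤ 0; row 2: 11/2 = 11/2. Minimum is 11/2 at row 2 (s_2 leaves); pivot element 2.
Divide row 2 by 2; eliminate column a from the other rows.
Row 1 update in column s_1: 1/5 − 0·(-2/5) = 1/5.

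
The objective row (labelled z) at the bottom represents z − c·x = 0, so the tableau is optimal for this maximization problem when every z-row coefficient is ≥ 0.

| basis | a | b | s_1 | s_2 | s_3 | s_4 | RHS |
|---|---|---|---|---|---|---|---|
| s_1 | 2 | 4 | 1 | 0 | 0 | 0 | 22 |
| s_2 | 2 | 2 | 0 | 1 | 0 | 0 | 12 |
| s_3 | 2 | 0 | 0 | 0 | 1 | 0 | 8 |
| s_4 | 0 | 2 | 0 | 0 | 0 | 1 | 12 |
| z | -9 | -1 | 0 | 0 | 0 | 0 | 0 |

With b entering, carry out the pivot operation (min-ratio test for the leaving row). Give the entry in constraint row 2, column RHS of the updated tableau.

1

Ratio test on column b — row 1: 22/4 = 11/2; row 2: 12/2 = 6; row 3: entry 0 ≤ 0; row 4: 12/2 = 6. Minimum is 11/2 at row 1 (s_1 leaves); pivot element 4.
Divide row 1 by 4; eliminate column b from the other rows.
Row 2 update in column RHS: 12 − 2·(11/2) = 1.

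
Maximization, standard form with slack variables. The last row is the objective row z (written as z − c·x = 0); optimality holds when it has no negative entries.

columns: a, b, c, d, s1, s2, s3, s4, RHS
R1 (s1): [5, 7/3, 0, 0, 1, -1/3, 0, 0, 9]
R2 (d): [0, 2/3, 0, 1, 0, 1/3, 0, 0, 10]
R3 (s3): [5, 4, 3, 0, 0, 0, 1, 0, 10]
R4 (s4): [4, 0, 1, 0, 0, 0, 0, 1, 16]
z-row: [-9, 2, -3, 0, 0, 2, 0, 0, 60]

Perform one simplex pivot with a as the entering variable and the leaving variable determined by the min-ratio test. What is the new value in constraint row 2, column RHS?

Ratio test on column a — row 1: 9/5 = 9/5; row 2: entry 0 ≤ 0; row 3: 10/5 = 2; row 4: 16/4 = 4. Minimum is 9/5 at row 1 (s1 leaves); pivot element 5.
Divide row 1 by 5; eliminate column a from the other rows.
Row 2 update in column RHS: 10 − 0·(9/5) = 10.

10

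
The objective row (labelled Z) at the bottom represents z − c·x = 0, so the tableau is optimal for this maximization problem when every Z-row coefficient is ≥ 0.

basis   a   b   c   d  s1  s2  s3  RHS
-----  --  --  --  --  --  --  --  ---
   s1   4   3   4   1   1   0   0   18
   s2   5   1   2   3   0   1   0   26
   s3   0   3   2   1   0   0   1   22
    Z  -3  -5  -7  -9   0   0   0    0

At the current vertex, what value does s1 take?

18

s1 is basic (row 1); its value is the RHS of that row, 18.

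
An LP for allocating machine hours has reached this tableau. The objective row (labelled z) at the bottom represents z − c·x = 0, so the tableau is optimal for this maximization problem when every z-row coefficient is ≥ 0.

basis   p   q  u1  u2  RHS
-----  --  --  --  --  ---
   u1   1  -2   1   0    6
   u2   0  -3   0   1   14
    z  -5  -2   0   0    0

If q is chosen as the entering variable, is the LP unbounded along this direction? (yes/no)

Every constraint-row entry in column q is ≤ 0, so increasing q is unbounded.

yes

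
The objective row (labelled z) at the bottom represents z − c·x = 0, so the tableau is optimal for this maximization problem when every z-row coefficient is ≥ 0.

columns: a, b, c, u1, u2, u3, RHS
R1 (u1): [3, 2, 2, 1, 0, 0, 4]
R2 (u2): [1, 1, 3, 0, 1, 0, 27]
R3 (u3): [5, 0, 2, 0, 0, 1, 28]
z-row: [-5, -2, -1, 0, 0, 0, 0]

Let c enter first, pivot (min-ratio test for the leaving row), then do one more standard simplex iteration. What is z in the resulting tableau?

Ratio test on column c — row 1: 4/2 = 2; row 2: 27/3 = 9; row 3: 28/2 = 14. Minimum is 2 at row 1 (u1 leaves); pivot element 2.
Pivot on row 1; the z-row RHS becomes 0 − (-1)·2 = 2.
Next entering variable (most negative z-row entry -7/2): a.
Ratio test on column a — row 1: 2/(3/2) = 4/3; row 2: entry -7/2 ≤ 0; row 3: 24/2 = 12. Minimum is 4/3 at row 1 (c leaves); pivot element 3/2.
After the second pivot the z-row RHS is 2 − (-7/2)·(4/3) = 20/3.

20/3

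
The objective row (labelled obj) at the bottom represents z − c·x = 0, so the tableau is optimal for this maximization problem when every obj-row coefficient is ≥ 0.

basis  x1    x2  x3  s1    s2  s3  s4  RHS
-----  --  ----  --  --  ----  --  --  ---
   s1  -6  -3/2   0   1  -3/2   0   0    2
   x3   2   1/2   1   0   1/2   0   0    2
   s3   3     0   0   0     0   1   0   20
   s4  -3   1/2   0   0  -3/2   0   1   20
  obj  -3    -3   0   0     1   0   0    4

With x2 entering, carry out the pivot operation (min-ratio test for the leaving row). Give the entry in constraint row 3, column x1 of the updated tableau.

Ratio test on column x2 — row 1: entry -3/2 ≤ 0; row 2: 2/(1/2) = 4; row 3: entry 0 ≤ 0; row 4: 20/(1/2) = 40. Minimum is 4 at row 2 (x3 leaves); pivot element 1/2.
Divide row 2 by 1/2; eliminate column x2 from the other rows.
Row 3 update in column x1: 3 − 0·4 = 3.

3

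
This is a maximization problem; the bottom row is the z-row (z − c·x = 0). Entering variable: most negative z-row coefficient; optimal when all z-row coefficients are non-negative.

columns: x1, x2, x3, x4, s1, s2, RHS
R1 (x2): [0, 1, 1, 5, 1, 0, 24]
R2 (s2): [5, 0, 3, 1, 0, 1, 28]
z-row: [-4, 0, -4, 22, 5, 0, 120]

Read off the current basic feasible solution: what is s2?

28

s2 is basic (row 2); its value is the RHS of that row, 28.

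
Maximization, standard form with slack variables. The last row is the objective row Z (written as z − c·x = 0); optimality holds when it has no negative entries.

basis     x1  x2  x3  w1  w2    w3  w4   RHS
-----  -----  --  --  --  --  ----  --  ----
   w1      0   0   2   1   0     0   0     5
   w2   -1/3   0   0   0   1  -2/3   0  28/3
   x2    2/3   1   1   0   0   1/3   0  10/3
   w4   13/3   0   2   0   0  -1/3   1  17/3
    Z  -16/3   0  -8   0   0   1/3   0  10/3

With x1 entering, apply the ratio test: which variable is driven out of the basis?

w4

Column x1 entries and ratios — w1: 0 ≤ 0, skip; w2: -1/3 ≤ 0, skip; x2: (10/3)/(2/3) = 5; w4: (17/3)/(13/3) = 17/13.
Smallest ratio is 17/13 in the row of w4, so w4 leaves.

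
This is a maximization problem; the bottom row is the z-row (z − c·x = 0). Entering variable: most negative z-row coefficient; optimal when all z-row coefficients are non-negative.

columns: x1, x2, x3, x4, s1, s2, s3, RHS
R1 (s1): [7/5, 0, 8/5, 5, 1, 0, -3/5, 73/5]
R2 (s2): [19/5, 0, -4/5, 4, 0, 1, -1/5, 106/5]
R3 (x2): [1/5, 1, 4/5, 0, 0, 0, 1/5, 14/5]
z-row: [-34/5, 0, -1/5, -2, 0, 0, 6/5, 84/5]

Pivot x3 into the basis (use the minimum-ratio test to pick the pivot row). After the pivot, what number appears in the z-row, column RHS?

Ratio test on column x3 — row 1: (73/5)/(8/5) = 73/8; row 2: entry -4/5 ≤ 0; row 3: (14/5)/(4/5) = 7/2. Minimum is 7/2 at row 3 (x2 leaves); pivot element 4/5.
Divide row 3 by 4/5; eliminate column x3 from the other rows.
z-row update in column RHS: 84/5 − (-1/5)·(7/2) = 35/2.

35/2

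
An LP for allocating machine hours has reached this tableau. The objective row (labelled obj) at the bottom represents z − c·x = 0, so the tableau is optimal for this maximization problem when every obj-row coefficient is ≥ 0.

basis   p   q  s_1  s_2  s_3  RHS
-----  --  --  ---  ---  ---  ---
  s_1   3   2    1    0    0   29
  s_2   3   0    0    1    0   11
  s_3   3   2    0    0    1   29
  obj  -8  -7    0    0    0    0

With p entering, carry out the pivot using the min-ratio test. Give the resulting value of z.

88/3

Ratio test on column p — row 1: 29/3 = 29/3; row 2: 11/3 = 11/3; row 3: 29/3 = 29/3. Minimum is 11/3 at row 2 (s_2 leaves); pivot element 3.
Pivot on row 2; the obj-row RHS becomes 0 − (-8)·(11/3) = 88/3.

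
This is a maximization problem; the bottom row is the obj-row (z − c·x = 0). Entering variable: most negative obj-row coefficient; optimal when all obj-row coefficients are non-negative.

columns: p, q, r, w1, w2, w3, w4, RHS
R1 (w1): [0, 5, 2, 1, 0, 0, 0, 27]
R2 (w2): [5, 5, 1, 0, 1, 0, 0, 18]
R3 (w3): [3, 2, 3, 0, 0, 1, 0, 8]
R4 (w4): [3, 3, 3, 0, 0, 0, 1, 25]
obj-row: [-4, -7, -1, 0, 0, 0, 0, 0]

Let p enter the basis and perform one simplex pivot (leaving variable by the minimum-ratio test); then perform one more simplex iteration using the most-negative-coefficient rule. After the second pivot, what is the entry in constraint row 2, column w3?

Ratio test on column p — row 1: entry 0 ≤ 0; row 2: 18/5 = 18/5; row 3: 8/3 = 8/3; row 4: 25/3 = 25/3. Minimum is 8/3 at row 3 (w3 leaves); pivot element 3.
Divide row 3 by 3; eliminate column p from the other rows.
Second iteration: most negative obj-row entry is -13/3 in column q, so q enters.
Ratio test on column q — row 1: 27/5 = 27/5; row 2: (14/3)/(5/3) = 14/5; row 3: (8/3)/(2/3) = 4; row 4: 17/1 = 17. Minimum is 14/5 at row 2 (w2 leaves); pivot element 5/3.
Divide row 2 by 5/3; eliminate column q from the other rows.
After both pivots, the entry at constraint row 2, column w3 is -1.

-1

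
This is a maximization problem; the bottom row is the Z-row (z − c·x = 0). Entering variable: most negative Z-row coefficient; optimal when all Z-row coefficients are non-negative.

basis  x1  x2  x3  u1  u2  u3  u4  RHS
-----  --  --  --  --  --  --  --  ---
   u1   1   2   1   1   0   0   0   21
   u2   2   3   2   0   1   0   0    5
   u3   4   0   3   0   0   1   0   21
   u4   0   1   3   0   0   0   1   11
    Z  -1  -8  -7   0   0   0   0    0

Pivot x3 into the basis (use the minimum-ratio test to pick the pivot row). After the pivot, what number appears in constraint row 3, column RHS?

Ratio test on column x3 — row 1: 21/1 = 21; row 2: 5/2 = 5/2; row 3: 21/3 = 7; row 4: 11/3 = 11/3. Minimum is 5/2 at row 2 (u2 leaves); pivot element 2.
Divide row 2 by 2; eliminate column x3 from the other rows.
Row 3 update in column RHS: 21 − 3·(5/2) = 27/2.

27/2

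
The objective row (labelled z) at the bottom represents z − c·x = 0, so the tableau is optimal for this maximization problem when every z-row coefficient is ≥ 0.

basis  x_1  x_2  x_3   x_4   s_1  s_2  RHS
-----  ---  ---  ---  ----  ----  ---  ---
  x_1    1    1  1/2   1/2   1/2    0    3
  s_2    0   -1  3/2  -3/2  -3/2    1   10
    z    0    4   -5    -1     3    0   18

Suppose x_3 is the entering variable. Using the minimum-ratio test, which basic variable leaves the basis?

x_1

Column x_3 entries and ratios — x_1: 3/(1/2) = 6; s_2: 10/(3/2) = 20/3.
Smallest ratio is 6 in the row of x_1, so x_1 leaves.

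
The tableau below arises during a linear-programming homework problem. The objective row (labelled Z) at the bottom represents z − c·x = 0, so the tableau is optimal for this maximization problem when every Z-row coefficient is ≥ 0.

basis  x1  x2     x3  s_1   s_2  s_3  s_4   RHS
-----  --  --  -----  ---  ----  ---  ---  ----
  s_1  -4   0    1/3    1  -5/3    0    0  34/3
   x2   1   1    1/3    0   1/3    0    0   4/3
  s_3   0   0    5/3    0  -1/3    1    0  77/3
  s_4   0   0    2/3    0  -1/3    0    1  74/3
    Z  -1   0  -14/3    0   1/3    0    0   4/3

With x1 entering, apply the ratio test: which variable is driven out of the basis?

Column x1 entries and ratios — s_1: -4 ≤ 0, skip; x2: (4/3)/1 = 4/3; s_3: 0 ≤ 0, skip; s_4: 0 ≤ 0, skip.
Smallest ratio is 4/3 in the row of x2, so x2 leaves.

x2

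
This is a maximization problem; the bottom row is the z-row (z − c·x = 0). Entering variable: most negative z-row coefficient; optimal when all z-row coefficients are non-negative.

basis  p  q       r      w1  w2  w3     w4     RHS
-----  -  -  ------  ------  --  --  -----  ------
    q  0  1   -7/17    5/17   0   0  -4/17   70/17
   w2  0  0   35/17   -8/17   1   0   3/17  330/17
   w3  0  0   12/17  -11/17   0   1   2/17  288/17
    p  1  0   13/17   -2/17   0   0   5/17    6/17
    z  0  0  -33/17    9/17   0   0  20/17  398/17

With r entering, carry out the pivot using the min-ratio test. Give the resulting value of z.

Ratio test on column r — row 1: entry -7/17 ≤ 0; row 2: (330/17)/(35/17) = 66/7; row 3: (288/17)/(12/17) = 24; row 4: (6/17)/(13/17) = 6/13. Minimum is 6/13 at row 4 (p leaves); pivot element 13/17.
Pivot on row 4; the z-row RHS becomes 398/17 − (-33/17)·(6/13) = 316/13.

316/13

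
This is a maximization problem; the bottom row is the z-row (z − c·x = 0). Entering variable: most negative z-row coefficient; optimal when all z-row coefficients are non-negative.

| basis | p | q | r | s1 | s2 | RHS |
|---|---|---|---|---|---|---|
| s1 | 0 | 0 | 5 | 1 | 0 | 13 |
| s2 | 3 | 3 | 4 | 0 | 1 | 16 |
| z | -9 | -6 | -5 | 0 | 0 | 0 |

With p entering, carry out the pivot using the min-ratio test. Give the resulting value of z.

Ratio test on column p — row 1: entry 0 ≤ 0; row 2: 16/3 = 16/3. Minimum is 16/3 at row 2 (s2 leaves); pivot element 3.
Pivot on row 2; the z-row RHS becomes 0 − (-9)·(16/3) = 48.

48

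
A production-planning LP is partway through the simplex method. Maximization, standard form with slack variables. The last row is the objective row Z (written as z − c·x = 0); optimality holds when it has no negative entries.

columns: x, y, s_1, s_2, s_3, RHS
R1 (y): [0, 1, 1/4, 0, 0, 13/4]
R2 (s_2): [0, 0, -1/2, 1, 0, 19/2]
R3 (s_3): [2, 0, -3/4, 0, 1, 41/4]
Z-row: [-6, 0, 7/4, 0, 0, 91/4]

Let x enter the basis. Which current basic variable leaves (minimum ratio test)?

s_3

Column x entries and ratios — y: 0 ≤ 0, skip; s_2: 0 ≤ 0, skip; s_3: (41/4)/2 = 41/8.
Smallest ratio is 41/8 in the row of s_3, so s_3 leaves.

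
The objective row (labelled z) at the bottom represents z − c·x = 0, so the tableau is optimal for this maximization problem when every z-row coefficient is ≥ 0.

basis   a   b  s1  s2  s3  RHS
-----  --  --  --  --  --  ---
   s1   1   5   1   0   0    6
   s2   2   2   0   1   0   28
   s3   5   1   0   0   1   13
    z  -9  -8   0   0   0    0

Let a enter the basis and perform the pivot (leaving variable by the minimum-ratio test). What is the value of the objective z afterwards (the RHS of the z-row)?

Ratio test on column a — row 1: 6/1 = 6; row 2: 28/2 = 14; row 3: 13/5 = 13/5. Minimum is 13/5 at row 3 (s3 leaves); pivot element 5.
Pivot on row 3; the z-row RHS becomes 0 − (-9)·(13/5) = 117/5.

117/5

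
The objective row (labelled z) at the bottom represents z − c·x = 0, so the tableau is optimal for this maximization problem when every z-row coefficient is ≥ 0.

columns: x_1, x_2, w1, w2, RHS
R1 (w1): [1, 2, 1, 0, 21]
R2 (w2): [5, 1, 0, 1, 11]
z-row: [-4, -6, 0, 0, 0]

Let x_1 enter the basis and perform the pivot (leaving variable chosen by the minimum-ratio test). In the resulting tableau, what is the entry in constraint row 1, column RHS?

94/5

Ratio test on column x_1 — row 1: 21/1 = 21; row 2: 11/5 = 11/5. Minimum is 11/5 at row 2 (w2 leaves); pivot element 5.
Divide row 2 by 5; eliminate column x_1 from the other rows.
Row 1 update in column RHS: 21 − 1·(11/5) = 94/5.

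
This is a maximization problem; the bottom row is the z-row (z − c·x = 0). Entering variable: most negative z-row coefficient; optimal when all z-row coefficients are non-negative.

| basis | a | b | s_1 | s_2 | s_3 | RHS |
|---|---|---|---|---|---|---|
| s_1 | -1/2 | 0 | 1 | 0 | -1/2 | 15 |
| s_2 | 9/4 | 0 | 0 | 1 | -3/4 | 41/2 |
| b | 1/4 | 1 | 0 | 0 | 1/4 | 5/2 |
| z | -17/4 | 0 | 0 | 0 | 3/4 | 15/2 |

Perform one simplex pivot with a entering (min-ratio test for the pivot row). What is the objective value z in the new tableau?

416/9

Ratio test on column a — row 1: entry -1/2 ≤ 0; row 2: (41/2)/(9/4) = 82/9; row 3: (5/2)/(1/4) = 10. Minimum is 82/9 at row 2 (s_2 leaves); pivot element 9/4.
Pivot on row 2; the z-row RHS becomes 15/2 − (-17/4)·(82/9) = 416/9.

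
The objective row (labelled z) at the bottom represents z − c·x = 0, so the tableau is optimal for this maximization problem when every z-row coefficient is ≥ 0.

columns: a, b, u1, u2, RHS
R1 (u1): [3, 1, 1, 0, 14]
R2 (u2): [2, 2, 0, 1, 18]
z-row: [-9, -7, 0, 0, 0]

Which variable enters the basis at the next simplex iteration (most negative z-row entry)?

Negative z-row entries: a: -9, b: -7.
The most negative is -9 in column a, so a enters.

a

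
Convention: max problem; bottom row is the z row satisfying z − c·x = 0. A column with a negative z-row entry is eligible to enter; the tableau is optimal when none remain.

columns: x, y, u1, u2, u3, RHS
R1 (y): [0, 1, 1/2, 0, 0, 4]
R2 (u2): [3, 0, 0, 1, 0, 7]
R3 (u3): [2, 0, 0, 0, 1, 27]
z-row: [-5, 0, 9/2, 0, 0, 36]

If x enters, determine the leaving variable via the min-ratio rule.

u2

Column x entries and ratios — y: 0 ≤ 0, skip; u2: 7/3 = 7/3; u3: 27/2 = 27/2.
Smallest ratio is 7/3 in the row of u2, so u2 leaves.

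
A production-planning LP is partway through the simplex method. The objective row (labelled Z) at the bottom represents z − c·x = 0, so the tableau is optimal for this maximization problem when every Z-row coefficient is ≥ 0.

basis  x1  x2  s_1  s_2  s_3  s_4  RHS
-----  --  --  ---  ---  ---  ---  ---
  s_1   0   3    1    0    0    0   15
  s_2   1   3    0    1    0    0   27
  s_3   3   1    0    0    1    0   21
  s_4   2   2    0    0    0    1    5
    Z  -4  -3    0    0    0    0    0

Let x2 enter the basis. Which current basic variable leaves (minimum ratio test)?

Column x2 entries and ratios — s_1: 15/3 = 5; s_2: 27/3 = 9; s_3: 21/1 = 21; s_4: 5/2 = 5/2.
Smallest ratio is 5/2 in the row of s_4, so s_4 leaves.

s_4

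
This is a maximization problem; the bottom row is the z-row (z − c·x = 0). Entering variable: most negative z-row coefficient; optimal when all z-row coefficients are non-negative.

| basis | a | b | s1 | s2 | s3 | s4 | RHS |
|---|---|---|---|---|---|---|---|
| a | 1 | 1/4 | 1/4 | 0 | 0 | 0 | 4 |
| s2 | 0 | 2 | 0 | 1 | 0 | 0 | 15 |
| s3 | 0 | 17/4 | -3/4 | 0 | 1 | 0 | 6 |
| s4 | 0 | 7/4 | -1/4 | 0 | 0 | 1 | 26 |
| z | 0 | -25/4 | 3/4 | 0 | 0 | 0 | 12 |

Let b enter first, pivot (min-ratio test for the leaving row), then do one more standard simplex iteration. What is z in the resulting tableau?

126/5

Ratio test on column b — row 1: 4/(1/4) = 16; row 2: 15/2 = 15/2; row 3: 6/(17/4) = 24/17; row 4: 26/(7/4) = 104/7. Minimum is 24/17 at row 3 (s3 leaves); pivot element 17/4.
Pivot on row 3; the z-row RHS becomes 12 − (-25/4)·(24/17) = 354/17.
Next entering variable (most negative z-row entry -6/17): s1.
Ratio test on column s1 — row 1: (62/17)/(5/17) = 62/5; row 2: (207/17)/(6/17) = 69/2; row 3: entry -3/17 ≤ 0; row 4: (400/17)/(1/17) = 400. Minimum is 62/5 at row 1 (a leaves); pivot element 5/17.
After the second pivot the z-row RHS is 354/17 − (-6/17)·(62/5) = 126/5.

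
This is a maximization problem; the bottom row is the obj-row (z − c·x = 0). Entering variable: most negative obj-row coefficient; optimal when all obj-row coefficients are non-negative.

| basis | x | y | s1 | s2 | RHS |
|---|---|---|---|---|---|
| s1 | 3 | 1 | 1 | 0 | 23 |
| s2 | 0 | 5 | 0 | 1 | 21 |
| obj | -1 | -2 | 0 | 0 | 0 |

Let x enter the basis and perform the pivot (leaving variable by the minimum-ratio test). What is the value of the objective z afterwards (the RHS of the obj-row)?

Ratio test on column x — row 1: 23/3 = 23/3; row 2: entry 0 ≤ 0. Minimum is 23/3 at row 1 (s1 leaves); pivot element 3.
Pivot on row 1; the obj-row RHS becomes 0 − (-1)·(23/3) = 23/3.

23/3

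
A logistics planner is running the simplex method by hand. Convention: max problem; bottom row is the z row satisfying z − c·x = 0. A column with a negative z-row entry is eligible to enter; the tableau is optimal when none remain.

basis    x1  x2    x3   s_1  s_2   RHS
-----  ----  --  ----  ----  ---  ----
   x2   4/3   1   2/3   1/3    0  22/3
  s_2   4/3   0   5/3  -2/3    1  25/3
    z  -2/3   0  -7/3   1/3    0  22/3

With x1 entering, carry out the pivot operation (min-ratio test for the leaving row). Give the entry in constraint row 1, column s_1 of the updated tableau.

1/4

Ratio test on column x1 — row 1: (22/3)/(4/3) = 11/2; row 2: (25/3)/(4/3) = 25/4. Minimum is 11/2 at row 1 (x2 leaves); pivot element 4/3.
Divide row 1 by 4/3; eliminate column x1 from the other rows.
In the new row 1, the s_1 entry is the old entry divided by the pivot: (1/3)/(4/3) = 1/4.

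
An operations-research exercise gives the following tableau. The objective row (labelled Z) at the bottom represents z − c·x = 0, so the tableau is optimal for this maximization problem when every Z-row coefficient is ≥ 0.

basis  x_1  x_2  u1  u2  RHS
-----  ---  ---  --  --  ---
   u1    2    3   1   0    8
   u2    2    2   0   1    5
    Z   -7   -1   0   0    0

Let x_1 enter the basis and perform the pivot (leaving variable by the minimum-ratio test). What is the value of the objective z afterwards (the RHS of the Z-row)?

35/2

Ratio test on column x_1 — row 1: 8/2 = 4; row 2: 5/2 = 5/2. Minimum is 5/2 at row 2 (u2 leaves); pivot element 2.
Pivot on row 2; the Z-row RHS becomes 0 − (-7)·(5/2) = 35/2.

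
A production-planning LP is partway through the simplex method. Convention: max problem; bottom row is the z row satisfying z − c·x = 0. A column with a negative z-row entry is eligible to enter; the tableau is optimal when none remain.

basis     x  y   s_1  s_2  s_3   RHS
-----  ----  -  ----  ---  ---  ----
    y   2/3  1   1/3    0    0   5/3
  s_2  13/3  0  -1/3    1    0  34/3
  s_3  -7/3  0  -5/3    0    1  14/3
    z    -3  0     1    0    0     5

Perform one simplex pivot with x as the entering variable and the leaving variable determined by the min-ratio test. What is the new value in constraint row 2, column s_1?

Ratio test on column x — row 1: (5/3)/(2/3) = 5/2; row 2: (34/3)/(13/3) = 34/13; row 3: entry -7/3 ≤ 0. Minimum is 5/2 at row 1 (y leaves); pivot element 2/3.
Divide row 1 by 2/3; eliminate column x from the other rows.
Row 2 update in column s_1: -1/3 − (13/3)·(1/2) = -5/2.

-5/2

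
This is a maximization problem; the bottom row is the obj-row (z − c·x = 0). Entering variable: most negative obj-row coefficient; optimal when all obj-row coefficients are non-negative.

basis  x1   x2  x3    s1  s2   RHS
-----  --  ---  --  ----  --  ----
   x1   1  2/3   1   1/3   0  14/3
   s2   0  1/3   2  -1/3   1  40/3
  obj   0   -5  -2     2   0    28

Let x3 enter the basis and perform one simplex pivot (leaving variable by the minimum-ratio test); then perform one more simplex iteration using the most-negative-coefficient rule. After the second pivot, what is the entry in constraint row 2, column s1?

-1/2

Ratio test on column x3 — row 1: (14/3)/1 = 14/3; row 2: (40/3)/2 = 20/3. Minimum is 14/3 at row 1 (x1 leaves); pivot element 1.
Divide row 1 by 1; eliminate column x3 from the other rows.
Second iteration: most negative obj-row entry is -11/3 in column x2, so x2 enters.
Ratio test on column x2 — row 1: (14/3)/(2/3) = 7; row 2: entry -1 ≤ 0. Minimum is 7 at row 1 (x3 leaves); pivot element 2/3.
Divide row 1 by 2/3; eliminate column x2 from the other rows.
After both pivots, the entry at constraint row 2, column s1 is -1/2.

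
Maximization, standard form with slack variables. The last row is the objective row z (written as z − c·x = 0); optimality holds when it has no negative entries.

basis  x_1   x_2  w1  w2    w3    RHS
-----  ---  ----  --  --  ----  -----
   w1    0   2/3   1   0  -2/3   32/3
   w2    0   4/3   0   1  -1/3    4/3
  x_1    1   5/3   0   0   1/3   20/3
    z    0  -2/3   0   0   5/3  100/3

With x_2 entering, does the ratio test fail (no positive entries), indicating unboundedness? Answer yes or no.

no

Column x_2 has positive entries in row(s) 1, 2, 3, so the ratio test bounds it — not unbounded.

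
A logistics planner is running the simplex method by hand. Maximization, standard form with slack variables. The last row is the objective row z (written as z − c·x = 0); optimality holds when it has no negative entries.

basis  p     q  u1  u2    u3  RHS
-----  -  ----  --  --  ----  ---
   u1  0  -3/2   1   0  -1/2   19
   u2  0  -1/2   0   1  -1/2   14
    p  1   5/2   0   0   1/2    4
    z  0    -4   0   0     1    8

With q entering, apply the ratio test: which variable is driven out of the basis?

Column q entries and ratios — u1: -3/2 ≤ 0, skip; u2: -1/2 ≤ 0, skip; p: 4/(5/2) = 8/5.
Smallest ratio is 8/5 in the row of p, so p leaves.

p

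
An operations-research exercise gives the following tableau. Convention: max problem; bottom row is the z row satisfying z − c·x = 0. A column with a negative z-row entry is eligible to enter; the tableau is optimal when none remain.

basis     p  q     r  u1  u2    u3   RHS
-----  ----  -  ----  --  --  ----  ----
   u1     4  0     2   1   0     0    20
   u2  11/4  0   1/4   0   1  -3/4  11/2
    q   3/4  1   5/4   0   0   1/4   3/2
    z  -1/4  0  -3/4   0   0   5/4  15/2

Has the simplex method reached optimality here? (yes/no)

no

The z-row has a negative entry -3/4 in column r, so it is not optimal.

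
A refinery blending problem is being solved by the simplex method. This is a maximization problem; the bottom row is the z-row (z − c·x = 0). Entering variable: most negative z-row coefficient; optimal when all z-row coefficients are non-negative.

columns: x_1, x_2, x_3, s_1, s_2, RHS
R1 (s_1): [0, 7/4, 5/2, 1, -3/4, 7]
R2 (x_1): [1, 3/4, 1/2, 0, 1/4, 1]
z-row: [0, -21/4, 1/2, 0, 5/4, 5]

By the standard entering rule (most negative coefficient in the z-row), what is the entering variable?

Negative z-row entries: x_2: -21/4.
The most negative is -21/4 in column x_2, so x_2 enters.

x_2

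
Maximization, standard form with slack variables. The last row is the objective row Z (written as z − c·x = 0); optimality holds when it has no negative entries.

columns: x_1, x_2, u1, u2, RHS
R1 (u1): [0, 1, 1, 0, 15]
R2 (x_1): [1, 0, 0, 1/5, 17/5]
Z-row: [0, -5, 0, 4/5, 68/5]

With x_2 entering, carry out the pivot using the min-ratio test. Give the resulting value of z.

443/5

Ratio test on column x_2 — row 1: 15/1 = 15; row 2: entry 0 ≤ 0. Minimum is 15 at row 1 (u1 leaves); pivot element 1.
Pivot on row 1; the Z-row RHS becomes 68/5 − (-5)·15 = 443/5.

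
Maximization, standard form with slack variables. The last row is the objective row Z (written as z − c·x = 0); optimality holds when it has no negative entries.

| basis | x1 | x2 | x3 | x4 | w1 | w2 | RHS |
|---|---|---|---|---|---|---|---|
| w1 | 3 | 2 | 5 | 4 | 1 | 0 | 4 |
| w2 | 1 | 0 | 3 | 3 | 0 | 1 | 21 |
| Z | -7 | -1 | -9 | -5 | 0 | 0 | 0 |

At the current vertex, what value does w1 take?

4

w1 is basic (row 1); its value is the RHS of that row, 4.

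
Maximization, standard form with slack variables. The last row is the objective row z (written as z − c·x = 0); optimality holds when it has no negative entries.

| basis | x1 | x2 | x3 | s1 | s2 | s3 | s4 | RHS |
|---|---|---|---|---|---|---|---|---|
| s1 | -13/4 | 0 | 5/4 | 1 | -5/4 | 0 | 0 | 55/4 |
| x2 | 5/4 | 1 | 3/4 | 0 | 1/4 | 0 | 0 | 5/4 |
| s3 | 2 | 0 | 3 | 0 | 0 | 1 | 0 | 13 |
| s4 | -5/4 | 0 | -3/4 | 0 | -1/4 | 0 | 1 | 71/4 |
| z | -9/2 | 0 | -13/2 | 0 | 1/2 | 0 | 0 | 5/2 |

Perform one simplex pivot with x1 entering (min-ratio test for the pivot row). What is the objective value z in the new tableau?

7

Ratio test on column x1 — row 1: entry -13/4 ≤ 0; row 2: (5/4)/(5/4) = 1; row 3: 13/2 = 13/2; row 4: entry -5/4 ≤ 0. Minimum is 1 at row 2 (x2 leaves); pivot element 5/4.
Pivot on row 2; the z-row RHS becomes 5/2 − (-9/2)·1 = 7.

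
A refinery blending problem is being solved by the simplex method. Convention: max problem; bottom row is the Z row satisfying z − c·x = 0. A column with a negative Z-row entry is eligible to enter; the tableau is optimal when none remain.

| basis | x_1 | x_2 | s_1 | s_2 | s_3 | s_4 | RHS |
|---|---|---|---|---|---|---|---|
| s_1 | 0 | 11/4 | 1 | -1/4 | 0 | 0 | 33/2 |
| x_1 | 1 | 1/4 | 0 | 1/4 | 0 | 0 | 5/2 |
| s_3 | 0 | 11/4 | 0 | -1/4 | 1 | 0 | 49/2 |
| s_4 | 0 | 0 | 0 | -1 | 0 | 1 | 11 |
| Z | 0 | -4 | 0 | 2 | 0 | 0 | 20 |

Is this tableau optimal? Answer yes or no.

The Z-row has a negative entry -4 in column x_2, so it is not optimal.

no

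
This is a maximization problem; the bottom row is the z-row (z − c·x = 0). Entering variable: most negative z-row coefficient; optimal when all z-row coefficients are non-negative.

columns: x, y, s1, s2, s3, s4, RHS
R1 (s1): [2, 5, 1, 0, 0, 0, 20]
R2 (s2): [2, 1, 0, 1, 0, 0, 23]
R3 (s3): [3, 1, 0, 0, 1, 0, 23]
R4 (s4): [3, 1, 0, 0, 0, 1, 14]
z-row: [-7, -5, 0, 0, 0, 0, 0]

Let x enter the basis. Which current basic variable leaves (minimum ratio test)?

s4

Column x entries and ratios — s1: 20/2 = 10; s2: 23/2 = 23/2; s3: 23/3 = 23/3; s4: 14/3 = 14/3.
Smallest ratio is 14/3 in the row of s4, so s4 leaves.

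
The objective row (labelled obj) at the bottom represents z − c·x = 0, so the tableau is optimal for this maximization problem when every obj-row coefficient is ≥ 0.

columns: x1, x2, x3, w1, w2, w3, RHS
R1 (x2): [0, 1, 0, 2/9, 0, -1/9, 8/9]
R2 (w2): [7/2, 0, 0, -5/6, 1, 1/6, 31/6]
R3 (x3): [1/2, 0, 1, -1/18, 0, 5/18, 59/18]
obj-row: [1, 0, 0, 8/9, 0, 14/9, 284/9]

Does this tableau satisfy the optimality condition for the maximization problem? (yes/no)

Every obj-row coefficient is ≥ 0, so the tableau is optimal.

yes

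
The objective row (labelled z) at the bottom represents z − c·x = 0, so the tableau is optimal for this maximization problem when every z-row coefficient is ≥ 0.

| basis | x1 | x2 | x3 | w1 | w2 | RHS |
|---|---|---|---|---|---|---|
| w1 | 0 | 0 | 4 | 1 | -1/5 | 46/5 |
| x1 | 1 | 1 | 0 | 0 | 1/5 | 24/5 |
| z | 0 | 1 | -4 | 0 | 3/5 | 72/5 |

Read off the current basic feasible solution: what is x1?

x1 is basic (row 2); its value is the RHS of that row, 24/5.

24/5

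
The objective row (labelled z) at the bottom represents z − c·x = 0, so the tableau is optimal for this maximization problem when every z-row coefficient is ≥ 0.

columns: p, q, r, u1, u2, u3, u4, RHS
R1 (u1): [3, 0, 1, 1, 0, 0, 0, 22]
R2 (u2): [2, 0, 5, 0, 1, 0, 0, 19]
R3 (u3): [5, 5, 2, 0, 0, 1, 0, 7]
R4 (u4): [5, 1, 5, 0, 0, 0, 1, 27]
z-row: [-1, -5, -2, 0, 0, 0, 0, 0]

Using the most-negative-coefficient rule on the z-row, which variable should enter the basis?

Negative z-row entries: p: -1, q: -5, r: -2.
The most negative is -5 in column q, so q enters.

q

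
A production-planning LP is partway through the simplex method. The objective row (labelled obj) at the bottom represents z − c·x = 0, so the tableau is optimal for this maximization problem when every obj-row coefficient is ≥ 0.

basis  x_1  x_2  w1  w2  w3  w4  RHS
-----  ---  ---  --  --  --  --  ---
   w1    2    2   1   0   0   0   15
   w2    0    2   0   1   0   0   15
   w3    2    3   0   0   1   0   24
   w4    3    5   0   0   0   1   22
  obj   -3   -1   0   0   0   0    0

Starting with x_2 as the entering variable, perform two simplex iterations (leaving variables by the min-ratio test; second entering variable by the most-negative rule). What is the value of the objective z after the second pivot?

Ratio test on column x_2 — row 1: 15/2 = 15/2; row 2: 15/2 = 15/2; row 3: 24/3 = 8; row 4: 22/5 = 22/5. Minimum is 22/5 at row 4 (w4 leaves); pivot element 5.
Pivot on row 4; the obj-row RHS becomes 0 − (-1)·(22/5) = 22/5.
Next entering variable (most negative obj-row entry -12/5): x_1.
Ratio test on column x_1 — row 1: (31/5)/(4/5) = 31/4; row 2: entry -6/5 ≤ 0; row 3: (54/5)/(1/5) = 54; row 4: (22/5)/(3/5) = 22/3. Minimum is 22/3 at row 4 (x_2 leaves); pivot element 3/5.
After the second pivot the obj-row RHS is 22/5 − (-12/5)·(22/3) = 22.

22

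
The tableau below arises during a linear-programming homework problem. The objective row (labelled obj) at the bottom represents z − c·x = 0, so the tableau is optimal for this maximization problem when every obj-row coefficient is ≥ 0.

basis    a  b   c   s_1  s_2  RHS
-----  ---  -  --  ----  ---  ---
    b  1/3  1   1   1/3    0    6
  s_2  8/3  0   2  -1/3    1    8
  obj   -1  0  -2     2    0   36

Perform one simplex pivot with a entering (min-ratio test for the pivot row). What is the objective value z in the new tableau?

39

Ratio test on column a — row 1: 6/(1/3) = 18; row 2: 8/(8/3) = 3. Minimum is 3 at row 2 (s_2 leaves); pivot element 8/3.
Pivot on row 2; the obj-row RHS becomes 36 − (-1)·3 = 39.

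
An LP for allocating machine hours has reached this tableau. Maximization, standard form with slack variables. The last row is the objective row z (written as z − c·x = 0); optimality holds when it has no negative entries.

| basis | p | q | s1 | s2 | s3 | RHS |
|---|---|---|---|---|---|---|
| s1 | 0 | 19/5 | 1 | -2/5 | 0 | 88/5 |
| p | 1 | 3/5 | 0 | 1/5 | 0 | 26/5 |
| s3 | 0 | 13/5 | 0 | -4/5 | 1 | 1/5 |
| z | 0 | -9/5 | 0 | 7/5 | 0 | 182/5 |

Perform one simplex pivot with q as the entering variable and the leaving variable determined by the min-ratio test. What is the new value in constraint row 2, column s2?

5/13

Ratio test on column q — row 1: (88/5)/(19/5) = 88/19; row 2: (26/5)/(3/5) = 26/3; row 3: (1/5)/(13/5) = 1/13. Minimum is 1/13 at row 3 (s3 leaves); pivot element 13/5.
Divide row 3 by 13/5; eliminate column q from the other rows.
Row 2 update in column s2: 1/5 − (3/5)·(-4/13) = 5/13.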